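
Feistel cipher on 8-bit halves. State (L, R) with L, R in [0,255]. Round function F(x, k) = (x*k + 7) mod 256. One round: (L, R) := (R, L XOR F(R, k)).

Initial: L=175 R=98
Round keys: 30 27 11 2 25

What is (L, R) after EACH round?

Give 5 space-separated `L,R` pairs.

Round 1 (k=30): L=98 R=44
Round 2 (k=27): L=44 R=201
Round 3 (k=11): L=201 R=134
Round 4 (k=2): L=134 R=218
Round 5 (k=25): L=218 R=215

Answer: 98,44 44,201 201,134 134,218 218,215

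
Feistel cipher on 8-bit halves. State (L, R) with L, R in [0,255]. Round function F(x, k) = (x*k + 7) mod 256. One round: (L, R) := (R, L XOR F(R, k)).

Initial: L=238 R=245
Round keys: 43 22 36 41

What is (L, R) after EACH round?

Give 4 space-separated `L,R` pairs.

Round 1 (k=43): L=245 R=192
Round 2 (k=22): L=192 R=114
Round 3 (k=36): L=114 R=207
Round 4 (k=41): L=207 R=92

Answer: 245,192 192,114 114,207 207,92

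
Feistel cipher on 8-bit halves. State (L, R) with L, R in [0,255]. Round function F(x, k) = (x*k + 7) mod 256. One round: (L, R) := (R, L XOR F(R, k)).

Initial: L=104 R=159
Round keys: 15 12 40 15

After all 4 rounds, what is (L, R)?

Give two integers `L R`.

Round 1 (k=15): L=159 R=48
Round 2 (k=12): L=48 R=216
Round 3 (k=40): L=216 R=247
Round 4 (k=15): L=247 R=88

Answer: 247 88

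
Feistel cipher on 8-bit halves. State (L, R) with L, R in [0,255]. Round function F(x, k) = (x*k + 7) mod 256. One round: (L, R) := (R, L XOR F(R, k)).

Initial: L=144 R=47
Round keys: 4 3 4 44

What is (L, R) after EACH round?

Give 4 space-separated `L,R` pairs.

Answer: 47,83 83,47 47,144 144,232

Derivation:
Round 1 (k=4): L=47 R=83
Round 2 (k=3): L=83 R=47
Round 3 (k=4): L=47 R=144
Round 4 (k=44): L=144 R=232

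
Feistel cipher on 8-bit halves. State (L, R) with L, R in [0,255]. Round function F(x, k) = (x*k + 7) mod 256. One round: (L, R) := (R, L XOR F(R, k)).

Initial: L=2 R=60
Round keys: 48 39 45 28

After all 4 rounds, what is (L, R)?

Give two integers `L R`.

Round 1 (k=48): L=60 R=69
Round 2 (k=39): L=69 R=182
Round 3 (k=45): L=182 R=64
Round 4 (k=28): L=64 R=177

Answer: 64 177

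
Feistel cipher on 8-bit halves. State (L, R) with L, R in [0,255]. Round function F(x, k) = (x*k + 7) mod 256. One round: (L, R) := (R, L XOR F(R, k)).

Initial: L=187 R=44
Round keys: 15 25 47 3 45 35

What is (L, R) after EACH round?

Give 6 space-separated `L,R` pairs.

Answer: 44,32 32,11 11,44 44,128 128,171 171,232

Derivation:
Round 1 (k=15): L=44 R=32
Round 2 (k=25): L=32 R=11
Round 3 (k=47): L=11 R=44
Round 4 (k=3): L=44 R=128
Round 5 (k=45): L=128 R=171
Round 6 (k=35): L=171 R=232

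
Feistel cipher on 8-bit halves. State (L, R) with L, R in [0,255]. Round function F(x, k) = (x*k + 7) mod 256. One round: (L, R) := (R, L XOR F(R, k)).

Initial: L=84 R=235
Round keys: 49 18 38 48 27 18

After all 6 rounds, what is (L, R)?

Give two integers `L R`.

Round 1 (k=49): L=235 R=86
Round 2 (k=18): L=86 R=248
Round 3 (k=38): L=248 R=129
Round 4 (k=48): L=129 R=207
Round 5 (k=27): L=207 R=93
Round 6 (k=18): L=93 R=94

Answer: 93 94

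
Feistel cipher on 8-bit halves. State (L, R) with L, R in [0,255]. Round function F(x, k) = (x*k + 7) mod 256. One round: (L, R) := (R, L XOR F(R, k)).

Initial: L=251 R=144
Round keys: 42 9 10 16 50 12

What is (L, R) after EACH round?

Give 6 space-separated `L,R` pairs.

Answer: 144,92 92,211 211,25 25,68 68,86 86,75

Derivation:
Round 1 (k=42): L=144 R=92
Round 2 (k=9): L=92 R=211
Round 3 (k=10): L=211 R=25
Round 4 (k=16): L=25 R=68
Round 5 (k=50): L=68 R=86
Round 6 (k=12): L=86 R=75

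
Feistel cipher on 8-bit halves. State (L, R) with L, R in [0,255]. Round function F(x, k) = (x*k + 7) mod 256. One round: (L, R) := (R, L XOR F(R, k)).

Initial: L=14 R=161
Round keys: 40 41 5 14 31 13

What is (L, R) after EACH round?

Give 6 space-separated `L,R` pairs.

Round 1 (k=40): L=161 R=33
Round 2 (k=41): L=33 R=241
Round 3 (k=5): L=241 R=157
Round 4 (k=14): L=157 R=108
Round 5 (k=31): L=108 R=134
Round 6 (k=13): L=134 R=185

Answer: 161,33 33,241 241,157 157,108 108,134 134,185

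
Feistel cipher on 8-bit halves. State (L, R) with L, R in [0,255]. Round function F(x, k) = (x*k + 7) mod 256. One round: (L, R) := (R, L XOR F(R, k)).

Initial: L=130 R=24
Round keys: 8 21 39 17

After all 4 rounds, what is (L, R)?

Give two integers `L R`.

Answer: 218 41

Derivation:
Round 1 (k=8): L=24 R=69
Round 2 (k=21): L=69 R=168
Round 3 (k=39): L=168 R=218
Round 4 (k=17): L=218 R=41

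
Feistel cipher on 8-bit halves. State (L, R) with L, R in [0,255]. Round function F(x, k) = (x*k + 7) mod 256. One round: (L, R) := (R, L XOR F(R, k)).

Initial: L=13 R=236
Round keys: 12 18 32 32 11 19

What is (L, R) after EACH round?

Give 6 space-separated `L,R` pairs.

Round 1 (k=12): L=236 R=26
Round 2 (k=18): L=26 R=55
Round 3 (k=32): L=55 R=253
Round 4 (k=32): L=253 R=144
Round 5 (k=11): L=144 R=202
Round 6 (k=19): L=202 R=149

Answer: 236,26 26,55 55,253 253,144 144,202 202,149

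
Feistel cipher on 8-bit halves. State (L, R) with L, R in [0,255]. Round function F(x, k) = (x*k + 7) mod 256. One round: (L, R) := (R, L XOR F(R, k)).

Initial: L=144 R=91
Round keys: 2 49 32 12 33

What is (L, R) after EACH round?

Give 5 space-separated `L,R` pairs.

Answer: 91,45 45,255 255,202 202,128 128,77

Derivation:
Round 1 (k=2): L=91 R=45
Round 2 (k=49): L=45 R=255
Round 3 (k=32): L=255 R=202
Round 4 (k=12): L=202 R=128
Round 5 (k=33): L=128 R=77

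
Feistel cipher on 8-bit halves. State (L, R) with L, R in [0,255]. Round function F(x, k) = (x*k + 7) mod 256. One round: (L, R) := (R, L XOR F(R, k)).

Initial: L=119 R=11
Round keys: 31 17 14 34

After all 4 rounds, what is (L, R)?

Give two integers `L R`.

Round 1 (k=31): L=11 R=43
Round 2 (k=17): L=43 R=233
Round 3 (k=14): L=233 R=238
Round 4 (k=34): L=238 R=74

Answer: 238 74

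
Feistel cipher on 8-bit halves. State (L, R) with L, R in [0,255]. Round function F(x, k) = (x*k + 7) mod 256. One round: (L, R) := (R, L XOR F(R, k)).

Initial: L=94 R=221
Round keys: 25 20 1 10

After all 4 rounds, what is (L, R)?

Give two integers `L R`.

Answer: 59 167

Derivation:
Round 1 (k=25): L=221 R=194
Round 2 (k=20): L=194 R=242
Round 3 (k=1): L=242 R=59
Round 4 (k=10): L=59 R=167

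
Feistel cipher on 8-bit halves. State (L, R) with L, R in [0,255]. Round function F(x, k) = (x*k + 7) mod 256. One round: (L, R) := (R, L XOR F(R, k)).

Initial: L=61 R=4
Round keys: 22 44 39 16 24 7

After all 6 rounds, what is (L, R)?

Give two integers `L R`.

Round 1 (k=22): L=4 R=98
Round 2 (k=44): L=98 R=219
Round 3 (k=39): L=219 R=6
Round 4 (k=16): L=6 R=188
Round 5 (k=24): L=188 R=161
Round 6 (k=7): L=161 R=210

Answer: 161 210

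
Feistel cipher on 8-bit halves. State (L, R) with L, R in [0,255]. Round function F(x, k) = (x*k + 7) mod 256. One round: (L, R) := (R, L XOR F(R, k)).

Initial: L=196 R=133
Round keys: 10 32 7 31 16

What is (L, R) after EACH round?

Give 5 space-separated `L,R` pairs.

Round 1 (k=10): L=133 R=253
Round 2 (k=32): L=253 R=34
Round 3 (k=7): L=34 R=8
Round 4 (k=31): L=8 R=221
Round 5 (k=16): L=221 R=223

Answer: 133,253 253,34 34,8 8,221 221,223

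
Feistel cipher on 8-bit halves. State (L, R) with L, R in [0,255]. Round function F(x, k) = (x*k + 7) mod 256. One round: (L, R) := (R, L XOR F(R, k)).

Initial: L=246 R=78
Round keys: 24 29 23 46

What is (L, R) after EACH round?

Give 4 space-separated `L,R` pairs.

Answer: 78,161 161,10 10,76 76,165

Derivation:
Round 1 (k=24): L=78 R=161
Round 2 (k=29): L=161 R=10
Round 3 (k=23): L=10 R=76
Round 4 (k=46): L=76 R=165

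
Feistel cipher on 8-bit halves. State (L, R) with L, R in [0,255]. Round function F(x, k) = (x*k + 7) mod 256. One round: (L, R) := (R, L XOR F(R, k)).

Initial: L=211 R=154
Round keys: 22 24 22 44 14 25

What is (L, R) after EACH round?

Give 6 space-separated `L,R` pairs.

Answer: 154,144 144,29 29,21 21,190 190,126 126,235

Derivation:
Round 1 (k=22): L=154 R=144
Round 2 (k=24): L=144 R=29
Round 3 (k=22): L=29 R=21
Round 4 (k=44): L=21 R=190
Round 5 (k=14): L=190 R=126
Round 6 (k=25): L=126 R=235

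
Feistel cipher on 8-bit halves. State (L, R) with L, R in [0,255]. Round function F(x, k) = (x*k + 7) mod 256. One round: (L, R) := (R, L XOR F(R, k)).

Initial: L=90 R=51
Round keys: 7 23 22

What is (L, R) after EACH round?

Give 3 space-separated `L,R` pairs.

Answer: 51,54 54,210 210,37

Derivation:
Round 1 (k=7): L=51 R=54
Round 2 (k=23): L=54 R=210
Round 3 (k=22): L=210 R=37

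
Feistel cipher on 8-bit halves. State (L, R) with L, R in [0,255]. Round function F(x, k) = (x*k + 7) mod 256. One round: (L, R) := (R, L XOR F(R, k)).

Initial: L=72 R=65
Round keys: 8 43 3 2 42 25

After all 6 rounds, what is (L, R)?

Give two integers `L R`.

Answer: 62 105

Derivation:
Round 1 (k=8): L=65 R=71
Round 2 (k=43): L=71 R=181
Round 3 (k=3): L=181 R=97
Round 4 (k=2): L=97 R=124
Round 5 (k=42): L=124 R=62
Round 6 (k=25): L=62 R=105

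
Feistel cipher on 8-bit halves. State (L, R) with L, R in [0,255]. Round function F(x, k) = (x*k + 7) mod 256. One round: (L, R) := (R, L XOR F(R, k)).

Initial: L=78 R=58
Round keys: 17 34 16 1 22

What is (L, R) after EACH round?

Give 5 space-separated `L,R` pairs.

Round 1 (k=17): L=58 R=175
Round 2 (k=34): L=175 R=127
Round 3 (k=16): L=127 R=88
Round 4 (k=1): L=88 R=32
Round 5 (k=22): L=32 R=159

Answer: 58,175 175,127 127,88 88,32 32,159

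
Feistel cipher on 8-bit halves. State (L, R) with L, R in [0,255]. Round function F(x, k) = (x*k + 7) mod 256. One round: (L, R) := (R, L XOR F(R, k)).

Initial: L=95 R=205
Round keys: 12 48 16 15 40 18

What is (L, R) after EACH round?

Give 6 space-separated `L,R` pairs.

Round 1 (k=12): L=205 R=252
Round 2 (k=48): L=252 R=138
Round 3 (k=16): L=138 R=91
Round 4 (k=15): L=91 R=214
Round 5 (k=40): L=214 R=44
Round 6 (k=18): L=44 R=201

Answer: 205,252 252,138 138,91 91,214 214,44 44,201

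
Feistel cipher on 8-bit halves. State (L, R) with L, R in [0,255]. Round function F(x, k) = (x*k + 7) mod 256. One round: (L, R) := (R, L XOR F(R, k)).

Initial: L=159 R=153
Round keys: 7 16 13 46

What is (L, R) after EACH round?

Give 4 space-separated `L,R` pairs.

Round 1 (k=7): L=153 R=169
Round 2 (k=16): L=169 R=14
Round 3 (k=13): L=14 R=20
Round 4 (k=46): L=20 R=145

Answer: 153,169 169,14 14,20 20,145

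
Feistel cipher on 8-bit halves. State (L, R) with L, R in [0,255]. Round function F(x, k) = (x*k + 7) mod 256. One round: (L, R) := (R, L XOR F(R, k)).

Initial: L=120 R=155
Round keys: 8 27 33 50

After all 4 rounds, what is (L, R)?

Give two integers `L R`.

Answer: 129 6

Derivation:
Round 1 (k=8): L=155 R=167
Round 2 (k=27): L=167 R=63
Round 3 (k=33): L=63 R=129
Round 4 (k=50): L=129 R=6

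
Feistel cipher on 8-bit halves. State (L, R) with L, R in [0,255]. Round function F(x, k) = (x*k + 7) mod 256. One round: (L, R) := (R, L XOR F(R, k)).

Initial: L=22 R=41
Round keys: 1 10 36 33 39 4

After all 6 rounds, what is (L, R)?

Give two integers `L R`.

Answer: 116 141

Derivation:
Round 1 (k=1): L=41 R=38
Round 2 (k=10): L=38 R=170
Round 3 (k=36): L=170 R=201
Round 4 (k=33): L=201 R=90
Round 5 (k=39): L=90 R=116
Round 6 (k=4): L=116 R=141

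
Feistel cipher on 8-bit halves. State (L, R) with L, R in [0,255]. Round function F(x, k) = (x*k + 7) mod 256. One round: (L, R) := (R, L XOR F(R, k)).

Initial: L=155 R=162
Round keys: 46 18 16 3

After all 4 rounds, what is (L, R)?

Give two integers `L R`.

Answer: 239 129

Derivation:
Round 1 (k=46): L=162 R=184
Round 2 (k=18): L=184 R=85
Round 3 (k=16): L=85 R=239
Round 4 (k=3): L=239 R=129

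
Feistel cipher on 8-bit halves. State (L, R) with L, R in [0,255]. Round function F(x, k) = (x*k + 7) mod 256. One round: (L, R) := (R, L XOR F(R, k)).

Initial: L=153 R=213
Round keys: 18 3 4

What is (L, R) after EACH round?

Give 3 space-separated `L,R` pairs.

Answer: 213,152 152,26 26,247

Derivation:
Round 1 (k=18): L=213 R=152
Round 2 (k=3): L=152 R=26
Round 3 (k=4): L=26 R=247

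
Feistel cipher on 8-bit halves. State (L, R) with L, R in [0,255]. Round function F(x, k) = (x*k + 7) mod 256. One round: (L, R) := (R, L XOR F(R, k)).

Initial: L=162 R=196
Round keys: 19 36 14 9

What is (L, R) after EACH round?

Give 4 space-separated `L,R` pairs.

Round 1 (k=19): L=196 R=49
Round 2 (k=36): L=49 R=47
Round 3 (k=14): L=47 R=168
Round 4 (k=9): L=168 R=192

Answer: 196,49 49,47 47,168 168,192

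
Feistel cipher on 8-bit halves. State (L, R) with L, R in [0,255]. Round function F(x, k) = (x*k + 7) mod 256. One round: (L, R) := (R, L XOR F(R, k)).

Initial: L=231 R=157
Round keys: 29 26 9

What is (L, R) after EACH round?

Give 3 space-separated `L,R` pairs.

Answer: 157,55 55,0 0,48

Derivation:
Round 1 (k=29): L=157 R=55
Round 2 (k=26): L=55 R=0
Round 3 (k=9): L=0 R=48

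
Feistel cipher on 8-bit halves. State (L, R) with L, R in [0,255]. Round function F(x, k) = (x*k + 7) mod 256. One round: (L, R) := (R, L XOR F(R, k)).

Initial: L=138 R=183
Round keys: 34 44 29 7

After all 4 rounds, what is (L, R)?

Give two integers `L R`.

Answer: 28 39

Derivation:
Round 1 (k=34): L=183 R=223
Round 2 (k=44): L=223 R=236
Round 3 (k=29): L=236 R=28
Round 4 (k=7): L=28 R=39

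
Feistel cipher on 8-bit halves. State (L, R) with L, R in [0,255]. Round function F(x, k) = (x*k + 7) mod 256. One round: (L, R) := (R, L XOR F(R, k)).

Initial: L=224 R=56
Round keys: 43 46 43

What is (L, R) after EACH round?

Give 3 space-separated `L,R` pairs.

Answer: 56,143 143,129 129,61

Derivation:
Round 1 (k=43): L=56 R=143
Round 2 (k=46): L=143 R=129
Round 3 (k=43): L=129 R=61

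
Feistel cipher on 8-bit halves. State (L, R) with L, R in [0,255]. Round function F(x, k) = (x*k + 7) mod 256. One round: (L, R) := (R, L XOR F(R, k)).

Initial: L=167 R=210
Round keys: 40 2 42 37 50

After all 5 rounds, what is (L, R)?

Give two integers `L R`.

Answer: 33 176

Derivation:
Round 1 (k=40): L=210 R=112
Round 2 (k=2): L=112 R=53
Round 3 (k=42): L=53 R=201
Round 4 (k=37): L=201 R=33
Round 5 (k=50): L=33 R=176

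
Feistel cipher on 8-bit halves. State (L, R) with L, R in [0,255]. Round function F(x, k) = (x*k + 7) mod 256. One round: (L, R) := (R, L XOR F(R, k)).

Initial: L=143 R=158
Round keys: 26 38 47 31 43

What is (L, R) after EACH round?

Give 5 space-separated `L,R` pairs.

Answer: 158,156 156,177 177,26 26,156 156,33

Derivation:
Round 1 (k=26): L=158 R=156
Round 2 (k=38): L=156 R=177
Round 3 (k=47): L=177 R=26
Round 4 (k=31): L=26 R=156
Round 5 (k=43): L=156 R=33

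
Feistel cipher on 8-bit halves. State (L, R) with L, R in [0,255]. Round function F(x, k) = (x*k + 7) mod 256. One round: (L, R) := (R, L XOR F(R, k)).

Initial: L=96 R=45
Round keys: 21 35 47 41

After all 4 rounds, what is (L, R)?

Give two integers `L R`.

Round 1 (k=21): L=45 R=216
Round 2 (k=35): L=216 R=162
Round 3 (k=47): L=162 R=29
Round 4 (k=41): L=29 R=14

Answer: 29 14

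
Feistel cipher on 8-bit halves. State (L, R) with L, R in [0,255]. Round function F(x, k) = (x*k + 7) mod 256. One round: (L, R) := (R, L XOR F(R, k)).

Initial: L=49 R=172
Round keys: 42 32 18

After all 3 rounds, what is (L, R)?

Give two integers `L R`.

Answer: 107 131

Derivation:
Round 1 (k=42): L=172 R=14
Round 2 (k=32): L=14 R=107
Round 3 (k=18): L=107 R=131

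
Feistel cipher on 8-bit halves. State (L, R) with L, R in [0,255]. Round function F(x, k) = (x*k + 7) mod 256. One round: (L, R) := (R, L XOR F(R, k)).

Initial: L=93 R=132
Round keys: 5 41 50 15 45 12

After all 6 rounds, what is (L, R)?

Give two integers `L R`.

Round 1 (k=5): L=132 R=198
Round 2 (k=41): L=198 R=57
Round 3 (k=50): L=57 R=239
Round 4 (k=15): L=239 R=49
Round 5 (k=45): L=49 R=75
Round 6 (k=12): L=75 R=186

Answer: 75 186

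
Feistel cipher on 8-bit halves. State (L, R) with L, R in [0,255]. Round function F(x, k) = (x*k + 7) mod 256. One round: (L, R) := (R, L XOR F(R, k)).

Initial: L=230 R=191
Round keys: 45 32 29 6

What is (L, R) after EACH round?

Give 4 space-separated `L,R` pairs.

Round 1 (k=45): L=191 R=124
Round 2 (k=32): L=124 R=56
Round 3 (k=29): L=56 R=35
Round 4 (k=6): L=35 R=225

Answer: 191,124 124,56 56,35 35,225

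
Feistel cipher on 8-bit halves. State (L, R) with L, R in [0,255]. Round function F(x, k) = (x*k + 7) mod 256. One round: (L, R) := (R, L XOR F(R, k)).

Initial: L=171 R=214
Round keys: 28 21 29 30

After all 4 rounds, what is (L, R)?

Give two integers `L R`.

Round 1 (k=28): L=214 R=196
Round 2 (k=21): L=196 R=205
Round 3 (k=29): L=205 R=132
Round 4 (k=30): L=132 R=178

Answer: 132 178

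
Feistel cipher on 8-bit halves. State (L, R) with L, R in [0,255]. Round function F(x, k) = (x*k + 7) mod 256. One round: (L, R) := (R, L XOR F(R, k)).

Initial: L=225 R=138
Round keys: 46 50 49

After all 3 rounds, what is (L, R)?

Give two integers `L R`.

Answer: 65 74

Derivation:
Round 1 (k=46): L=138 R=50
Round 2 (k=50): L=50 R=65
Round 3 (k=49): L=65 R=74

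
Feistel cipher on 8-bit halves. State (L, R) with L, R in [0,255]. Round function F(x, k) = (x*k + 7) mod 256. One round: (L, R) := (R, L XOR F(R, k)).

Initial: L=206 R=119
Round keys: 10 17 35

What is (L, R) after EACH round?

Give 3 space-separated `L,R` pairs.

Answer: 119,99 99,237 237,13

Derivation:
Round 1 (k=10): L=119 R=99
Round 2 (k=17): L=99 R=237
Round 3 (k=35): L=237 R=13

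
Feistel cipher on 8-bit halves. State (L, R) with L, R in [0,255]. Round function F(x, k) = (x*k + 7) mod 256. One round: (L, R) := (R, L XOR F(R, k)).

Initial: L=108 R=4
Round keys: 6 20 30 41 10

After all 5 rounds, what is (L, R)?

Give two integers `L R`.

Round 1 (k=6): L=4 R=115
Round 2 (k=20): L=115 R=7
Round 3 (k=30): L=7 R=170
Round 4 (k=41): L=170 R=70
Round 5 (k=10): L=70 R=105

Answer: 70 105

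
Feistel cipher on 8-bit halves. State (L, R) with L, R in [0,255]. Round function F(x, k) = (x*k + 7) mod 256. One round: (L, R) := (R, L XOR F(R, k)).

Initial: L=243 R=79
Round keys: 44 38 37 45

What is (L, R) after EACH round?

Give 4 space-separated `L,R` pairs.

Round 1 (k=44): L=79 R=104
Round 2 (k=38): L=104 R=56
Round 3 (k=37): L=56 R=119
Round 4 (k=45): L=119 R=202

Answer: 79,104 104,56 56,119 119,202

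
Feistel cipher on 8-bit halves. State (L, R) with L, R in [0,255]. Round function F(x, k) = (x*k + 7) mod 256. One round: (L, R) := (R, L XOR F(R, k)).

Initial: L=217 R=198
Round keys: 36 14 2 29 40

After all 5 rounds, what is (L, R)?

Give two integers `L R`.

Round 1 (k=36): L=198 R=6
Round 2 (k=14): L=6 R=157
Round 3 (k=2): L=157 R=71
Round 4 (k=29): L=71 R=143
Round 5 (k=40): L=143 R=24

Answer: 143 24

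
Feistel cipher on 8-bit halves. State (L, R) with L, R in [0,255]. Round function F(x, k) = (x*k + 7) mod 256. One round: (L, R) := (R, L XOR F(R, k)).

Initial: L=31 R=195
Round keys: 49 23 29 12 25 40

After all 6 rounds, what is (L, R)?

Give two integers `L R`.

Answer: 56 141

Derivation:
Round 1 (k=49): L=195 R=69
Round 2 (k=23): L=69 R=249
Round 3 (k=29): L=249 R=121
Round 4 (k=12): L=121 R=74
Round 5 (k=25): L=74 R=56
Round 6 (k=40): L=56 R=141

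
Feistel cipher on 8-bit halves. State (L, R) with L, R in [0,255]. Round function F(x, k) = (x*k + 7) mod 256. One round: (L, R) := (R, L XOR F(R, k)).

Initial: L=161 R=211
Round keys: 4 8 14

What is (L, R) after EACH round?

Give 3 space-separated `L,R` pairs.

Answer: 211,242 242,68 68,77

Derivation:
Round 1 (k=4): L=211 R=242
Round 2 (k=8): L=242 R=68
Round 3 (k=14): L=68 R=77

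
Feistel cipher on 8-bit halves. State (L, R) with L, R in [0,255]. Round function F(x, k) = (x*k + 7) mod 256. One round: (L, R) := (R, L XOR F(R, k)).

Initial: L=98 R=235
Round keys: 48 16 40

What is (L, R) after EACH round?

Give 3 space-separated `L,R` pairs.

Answer: 235,117 117,188 188,18

Derivation:
Round 1 (k=48): L=235 R=117
Round 2 (k=16): L=117 R=188
Round 3 (k=40): L=188 R=18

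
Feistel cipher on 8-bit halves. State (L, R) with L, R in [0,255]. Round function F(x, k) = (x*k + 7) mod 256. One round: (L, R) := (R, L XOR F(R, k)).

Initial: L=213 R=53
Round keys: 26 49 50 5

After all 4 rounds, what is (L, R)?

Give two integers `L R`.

Round 1 (k=26): L=53 R=188
Round 2 (k=49): L=188 R=54
Round 3 (k=50): L=54 R=47
Round 4 (k=5): L=47 R=196

Answer: 47 196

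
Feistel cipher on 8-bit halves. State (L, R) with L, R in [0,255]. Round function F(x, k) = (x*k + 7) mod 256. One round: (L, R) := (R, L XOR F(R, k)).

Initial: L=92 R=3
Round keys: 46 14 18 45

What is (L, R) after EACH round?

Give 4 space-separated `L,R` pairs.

Round 1 (k=46): L=3 R=205
Round 2 (k=14): L=205 R=62
Round 3 (k=18): L=62 R=174
Round 4 (k=45): L=174 R=163

Answer: 3,205 205,62 62,174 174,163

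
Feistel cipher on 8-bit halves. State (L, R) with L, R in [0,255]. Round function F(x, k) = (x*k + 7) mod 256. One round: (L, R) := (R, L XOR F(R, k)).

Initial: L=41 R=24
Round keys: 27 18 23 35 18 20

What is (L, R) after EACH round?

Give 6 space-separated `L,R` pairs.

Answer: 24,166 166,171 171,194 194,38 38,113 113,253

Derivation:
Round 1 (k=27): L=24 R=166
Round 2 (k=18): L=166 R=171
Round 3 (k=23): L=171 R=194
Round 4 (k=35): L=194 R=38
Round 5 (k=18): L=38 R=113
Round 6 (k=20): L=113 R=253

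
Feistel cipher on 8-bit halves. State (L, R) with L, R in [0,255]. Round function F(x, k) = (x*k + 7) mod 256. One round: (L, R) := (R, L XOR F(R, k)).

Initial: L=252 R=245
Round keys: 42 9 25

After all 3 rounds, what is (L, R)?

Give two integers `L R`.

Round 1 (k=42): L=245 R=197
Round 2 (k=9): L=197 R=1
Round 3 (k=25): L=1 R=229

Answer: 1 229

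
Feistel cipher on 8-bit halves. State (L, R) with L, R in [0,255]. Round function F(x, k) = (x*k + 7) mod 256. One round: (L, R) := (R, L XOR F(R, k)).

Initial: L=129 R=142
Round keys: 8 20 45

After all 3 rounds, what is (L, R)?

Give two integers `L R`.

Round 1 (k=8): L=142 R=246
Round 2 (k=20): L=246 R=177
Round 3 (k=45): L=177 R=210

Answer: 177 210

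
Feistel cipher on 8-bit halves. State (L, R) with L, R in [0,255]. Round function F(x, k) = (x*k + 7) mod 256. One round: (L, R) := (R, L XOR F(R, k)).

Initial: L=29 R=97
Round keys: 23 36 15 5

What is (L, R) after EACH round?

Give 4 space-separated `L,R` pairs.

Round 1 (k=23): L=97 R=163
Round 2 (k=36): L=163 R=146
Round 3 (k=15): L=146 R=54
Round 4 (k=5): L=54 R=135

Answer: 97,163 163,146 146,54 54,135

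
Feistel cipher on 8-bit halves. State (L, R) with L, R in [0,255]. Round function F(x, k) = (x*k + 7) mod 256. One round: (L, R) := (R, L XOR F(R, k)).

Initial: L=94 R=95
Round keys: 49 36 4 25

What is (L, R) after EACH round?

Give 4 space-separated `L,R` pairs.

Answer: 95,104 104,248 248,143 143,6

Derivation:
Round 1 (k=49): L=95 R=104
Round 2 (k=36): L=104 R=248
Round 3 (k=4): L=248 R=143
Round 4 (k=25): L=143 R=6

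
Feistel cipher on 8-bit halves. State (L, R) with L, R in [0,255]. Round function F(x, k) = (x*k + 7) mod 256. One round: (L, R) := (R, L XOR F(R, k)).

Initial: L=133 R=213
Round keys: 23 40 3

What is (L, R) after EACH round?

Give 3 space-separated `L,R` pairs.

Round 1 (k=23): L=213 R=175
Round 2 (k=40): L=175 R=138
Round 3 (k=3): L=138 R=10

Answer: 213,175 175,138 138,10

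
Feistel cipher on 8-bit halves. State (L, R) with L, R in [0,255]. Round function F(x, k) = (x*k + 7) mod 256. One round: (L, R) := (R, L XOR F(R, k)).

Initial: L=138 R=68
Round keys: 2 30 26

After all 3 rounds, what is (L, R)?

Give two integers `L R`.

Round 1 (k=2): L=68 R=5
Round 2 (k=30): L=5 R=217
Round 3 (k=26): L=217 R=20

Answer: 217 20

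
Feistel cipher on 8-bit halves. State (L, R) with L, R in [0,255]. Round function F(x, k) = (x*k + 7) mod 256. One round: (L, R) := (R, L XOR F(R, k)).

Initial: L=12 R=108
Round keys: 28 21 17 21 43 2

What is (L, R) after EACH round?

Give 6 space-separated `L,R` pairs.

Round 1 (k=28): L=108 R=219
Round 2 (k=21): L=219 R=146
Round 3 (k=17): L=146 R=98
Round 4 (k=21): L=98 R=131
Round 5 (k=43): L=131 R=106
Round 6 (k=2): L=106 R=88

Answer: 108,219 219,146 146,98 98,131 131,106 106,88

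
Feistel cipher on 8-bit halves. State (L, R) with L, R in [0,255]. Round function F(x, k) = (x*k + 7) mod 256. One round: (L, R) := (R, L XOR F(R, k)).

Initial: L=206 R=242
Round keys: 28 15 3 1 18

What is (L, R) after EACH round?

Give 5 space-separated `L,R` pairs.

Answer: 242,177 177,148 148,114 114,237 237,195

Derivation:
Round 1 (k=28): L=242 R=177
Round 2 (k=15): L=177 R=148
Round 3 (k=3): L=148 R=114
Round 4 (k=1): L=114 R=237
Round 5 (k=18): L=237 R=195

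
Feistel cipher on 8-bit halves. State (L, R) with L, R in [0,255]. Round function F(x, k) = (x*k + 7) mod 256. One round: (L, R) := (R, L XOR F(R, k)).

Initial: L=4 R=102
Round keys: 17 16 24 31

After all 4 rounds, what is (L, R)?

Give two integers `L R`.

Round 1 (k=17): L=102 R=201
Round 2 (k=16): L=201 R=241
Round 3 (k=24): L=241 R=86
Round 4 (k=31): L=86 R=128

Answer: 86 128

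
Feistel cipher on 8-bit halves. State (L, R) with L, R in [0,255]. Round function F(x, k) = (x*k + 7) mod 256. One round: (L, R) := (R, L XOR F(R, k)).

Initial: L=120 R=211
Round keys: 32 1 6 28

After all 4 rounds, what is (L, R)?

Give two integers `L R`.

Answer: 218 42

Derivation:
Round 1 (k=32): L=211 R=31
Round 2 (k=1): L=31 R=245
Round 3 (k=6): L=245 R=218
Round 4 (k=28): L=218 R=42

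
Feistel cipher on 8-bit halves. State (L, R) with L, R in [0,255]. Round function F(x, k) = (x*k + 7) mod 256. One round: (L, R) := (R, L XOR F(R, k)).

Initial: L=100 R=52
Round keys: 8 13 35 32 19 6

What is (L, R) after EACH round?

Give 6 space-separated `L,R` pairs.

Round 1 (k=8): L=52 R=195
Round 2 (k=13): L=195 R=218
Round 3 (k=35): L=218 R=22
Round 4 (k=32): L=22 R=29
Round 5 (k=19): L=29 R=56
Round 6 (k=6): L=56 R=74

Answer: 52,195 195,218 218,22 22,29 29,56 56,74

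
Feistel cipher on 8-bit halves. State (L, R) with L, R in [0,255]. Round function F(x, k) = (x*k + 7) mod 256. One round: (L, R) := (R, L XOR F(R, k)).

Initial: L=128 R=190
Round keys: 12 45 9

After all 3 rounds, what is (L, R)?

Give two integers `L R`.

Round 1 (k=12): L=190 R=111
Round 2 (k=45): L=111 R=52
Round 3 (k=9): L=52 R=180

Answer: 52 180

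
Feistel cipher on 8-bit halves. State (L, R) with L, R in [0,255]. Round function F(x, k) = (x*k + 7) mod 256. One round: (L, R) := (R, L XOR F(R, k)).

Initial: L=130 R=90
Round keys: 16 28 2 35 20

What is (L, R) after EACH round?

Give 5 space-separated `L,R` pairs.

Answer: 90,37 37,73 73,188 188,242 242,83

Derivation:
Round 1 (k=16): L=90 R=37
Round 2 (k=28): L=37 R=73
Round 3 (k=2): L=73 R=188
Round 4 (k=35): L=188 R=242
Round 5 (k=20): L=242 R=83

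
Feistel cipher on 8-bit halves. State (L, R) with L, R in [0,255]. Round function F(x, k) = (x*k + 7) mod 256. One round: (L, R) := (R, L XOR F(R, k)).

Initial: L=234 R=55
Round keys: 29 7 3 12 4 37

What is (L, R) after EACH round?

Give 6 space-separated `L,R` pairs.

Round 1 (k=29): L=55 R=168
Round 2 (k=7): L=168 R=168
Round 3 (k=3): L=168 R=87
Round 4 (k=12): L=87 R=179
Round 5 (k=4): L=179 R=132
Round 6 (k=37): L=132 R=168

Answer: 55,168 168,168 168,87 87,179 179,132 132,168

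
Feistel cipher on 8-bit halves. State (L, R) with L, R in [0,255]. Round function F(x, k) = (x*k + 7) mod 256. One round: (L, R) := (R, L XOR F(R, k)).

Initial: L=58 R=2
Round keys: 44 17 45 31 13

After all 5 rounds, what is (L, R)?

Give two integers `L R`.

Answer: 65 92

Derivation:
Round 1 (k=44): L=2 R=101
Round 2 (k=17): L=101 R=190
Round 3 (k=45): L=190 R=8
Round 4 (k=31): L=8 R=65
Round 5 (k=13): L=65 R=92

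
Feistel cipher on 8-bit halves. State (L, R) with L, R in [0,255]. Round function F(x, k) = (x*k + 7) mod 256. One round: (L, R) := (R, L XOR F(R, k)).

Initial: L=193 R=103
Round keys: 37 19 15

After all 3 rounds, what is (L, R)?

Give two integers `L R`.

Round 1 (k=37): L=103 R=43
Round 2 (k=19): L=43 R=95
Round 3 (k=15): L=95 R=179

Answer: 95 179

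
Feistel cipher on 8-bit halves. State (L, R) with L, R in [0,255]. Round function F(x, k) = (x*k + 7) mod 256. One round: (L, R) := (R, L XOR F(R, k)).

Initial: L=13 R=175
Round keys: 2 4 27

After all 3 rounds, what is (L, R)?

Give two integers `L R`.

Round 1 (k=2): L=175 R=104
Round 2 (k=4): L=104 R=8
Round 3 (k=27): L=8 R=183

Answer: 8 183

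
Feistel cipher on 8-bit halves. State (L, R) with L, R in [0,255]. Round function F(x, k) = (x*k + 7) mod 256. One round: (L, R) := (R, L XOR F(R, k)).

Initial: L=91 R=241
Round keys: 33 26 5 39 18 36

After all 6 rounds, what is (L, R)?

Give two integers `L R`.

Answer: 117 144

Derivation:
Round 1 (k=33): L=241 R=67
Round 2 (k=26): L=67 R=36
Round 3 (k=5): L=36 R=248
Round 4 (k=39): L=248 R=235
Round 5 (k=18): L=235 R=117
Round 6 (k=36): L=117 R=144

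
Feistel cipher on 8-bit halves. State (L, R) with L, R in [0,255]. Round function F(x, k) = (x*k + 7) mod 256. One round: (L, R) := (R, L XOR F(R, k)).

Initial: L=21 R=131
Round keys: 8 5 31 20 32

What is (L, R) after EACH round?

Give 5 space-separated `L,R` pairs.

Round 1 (k=8): L=131 R=10
Round 2 (k=5): L=10 R=186
Round 3 (k=31): L=186 R=135
Round 4 (k=20): L=135 R=41
Round 5 (k=32): L=41 R=160

Answer: 131,10 10,186 186,135 135,41 41,160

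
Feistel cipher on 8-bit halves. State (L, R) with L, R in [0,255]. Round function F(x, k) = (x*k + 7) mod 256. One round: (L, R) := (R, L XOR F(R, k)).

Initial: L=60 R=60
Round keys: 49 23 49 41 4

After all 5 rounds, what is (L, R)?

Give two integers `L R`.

Round 1 (k=49): L=60 R=191
Round 2 (k=23): L=191 R=12
Round 3 (k=49): L=12 R=236
Round 4 (k=41): L=236 R=223
Round 5 (k=4): L=223 R=111

Answer: 223 111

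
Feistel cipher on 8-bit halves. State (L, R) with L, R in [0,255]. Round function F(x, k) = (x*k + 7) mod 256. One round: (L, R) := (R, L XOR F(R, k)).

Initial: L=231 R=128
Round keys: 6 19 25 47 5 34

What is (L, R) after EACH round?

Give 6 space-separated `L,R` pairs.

Round 1 (k=6): L=128 R=224
Round 2 (k=19): L=224 R=39
Round 3 (k=25): L=39 R=54
Round 4 (k=47): L=54 R=214
Round 5 (k=5): L=214 R=3
Round 6 (k=34): L=3 R=187

Answer: 128,224 224,39 39,54 54,214 214,3 3,187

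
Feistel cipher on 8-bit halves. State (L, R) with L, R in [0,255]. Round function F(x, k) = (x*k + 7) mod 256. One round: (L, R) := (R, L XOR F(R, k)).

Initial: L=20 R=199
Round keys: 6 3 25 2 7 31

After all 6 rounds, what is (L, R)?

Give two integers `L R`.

Answer: 50 213

Derivation:
Round 1 (k=6): L=199 R=165
Round 2 (k=3): L=165 R=49
Round 3 (k=25): L=49 R=117
Round 4 (k=2): L=117 R=192
Round 5 (k=7): L=192 R=50
Round 6 (k=31): L=50 R=213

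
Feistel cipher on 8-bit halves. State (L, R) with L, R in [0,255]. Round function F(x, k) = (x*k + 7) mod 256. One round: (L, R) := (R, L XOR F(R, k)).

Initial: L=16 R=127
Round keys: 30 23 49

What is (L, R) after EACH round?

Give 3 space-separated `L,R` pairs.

Round 1 (k=30): L=127 R=249
Round 2 (k=23): L=249 R=25
Round 3 (k=49): L=25 R=41

Answer: 127,249 249,25 25,41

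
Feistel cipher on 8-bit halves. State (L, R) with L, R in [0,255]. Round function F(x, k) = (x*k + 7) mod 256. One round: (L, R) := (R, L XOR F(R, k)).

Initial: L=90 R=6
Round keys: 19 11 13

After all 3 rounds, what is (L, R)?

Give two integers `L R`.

Round 1 (k=19): L=6 R=35
Round 2 (k=11): L=35 R=142
Round 3 (k=13): L=142 R=30

Answer: 142 30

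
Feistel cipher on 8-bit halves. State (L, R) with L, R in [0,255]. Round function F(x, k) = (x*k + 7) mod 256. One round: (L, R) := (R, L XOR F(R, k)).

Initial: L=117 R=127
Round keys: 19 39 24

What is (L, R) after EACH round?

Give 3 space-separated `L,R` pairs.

Round 1 (k=19): L=127 R=1
Round 2 (k=39): L=1 R=81
Round 3 (k=24): L=81 R=158

Answer: 127,1 1,81 81,158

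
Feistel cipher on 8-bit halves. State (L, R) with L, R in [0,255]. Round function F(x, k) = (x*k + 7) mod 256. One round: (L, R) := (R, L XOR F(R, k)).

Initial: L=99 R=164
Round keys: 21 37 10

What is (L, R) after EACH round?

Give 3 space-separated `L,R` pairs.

Answer: 164,24 24,219 219,141

Derivation:
Round 1 (k=21): L=164 R=24
Round 2 (k=37): L=24 R=219
Round 3 (k=10): L=219 R=141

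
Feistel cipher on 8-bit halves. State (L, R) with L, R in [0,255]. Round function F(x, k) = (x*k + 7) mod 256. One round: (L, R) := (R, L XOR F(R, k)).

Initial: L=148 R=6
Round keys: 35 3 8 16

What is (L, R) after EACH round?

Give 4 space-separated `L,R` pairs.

Round 1 (k=35): L=6 R=77
Round 2 (k=3): L=77 R=232
Round 3 (k=8): L=232 R=10
Round 4 (k=16): L=10 R=79

Answer: 6,77 77,232 232,10 10,79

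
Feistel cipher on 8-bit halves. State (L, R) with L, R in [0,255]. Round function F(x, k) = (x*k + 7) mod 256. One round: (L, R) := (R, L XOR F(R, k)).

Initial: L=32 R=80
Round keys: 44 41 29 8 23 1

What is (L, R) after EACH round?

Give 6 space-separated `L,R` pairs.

Round 1 (k=44): L=80 R=231
Round 2 (k=41): L=231 R=86
Round 3 (k=29): L=86 R=34
Round 4 (k=8): L=34 R=65
Round 5 (k=23): L=65 R=252
Round 6 (k=1): L=252 R=66

Answer: 80,231 231,86 86,34 34,65 65,252 252,66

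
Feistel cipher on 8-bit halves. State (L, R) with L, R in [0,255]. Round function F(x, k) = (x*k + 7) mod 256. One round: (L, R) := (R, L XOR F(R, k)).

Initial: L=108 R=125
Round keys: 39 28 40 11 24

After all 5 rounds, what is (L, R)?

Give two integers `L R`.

Round 1 (k=39): L=125 R=126
Round 2 (k=28): L=126 R=178
Round 3 (k=40): L=178 R=169
Round 4 (k=11): L=169 R=248
Round 5 (k=24): L=248 R=238

Answer: 248 238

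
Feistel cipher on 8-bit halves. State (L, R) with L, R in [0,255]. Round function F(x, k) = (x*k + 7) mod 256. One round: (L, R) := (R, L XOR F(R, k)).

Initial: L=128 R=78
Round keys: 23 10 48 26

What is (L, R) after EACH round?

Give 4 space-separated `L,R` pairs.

Answer: 78,137 137,47 47,94 94,188

Derivation:
Round 1 (k=23): L=78 R=137
Round 2 (k=10): L=137 R=47
Round 3 (k=48): L=47 R=94
Round 4 (k=26): L=94 R=188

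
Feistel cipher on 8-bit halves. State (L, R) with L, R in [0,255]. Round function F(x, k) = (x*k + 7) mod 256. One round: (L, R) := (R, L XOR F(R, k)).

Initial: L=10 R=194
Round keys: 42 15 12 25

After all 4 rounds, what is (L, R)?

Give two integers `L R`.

Round 1 (k=42): L=194 R=209
Round 2 (k=15): L=209 R=132
Round 3 (k=12): L=132 R=230
Round 4 (k=25): L=230 R=249

Answer: 230 249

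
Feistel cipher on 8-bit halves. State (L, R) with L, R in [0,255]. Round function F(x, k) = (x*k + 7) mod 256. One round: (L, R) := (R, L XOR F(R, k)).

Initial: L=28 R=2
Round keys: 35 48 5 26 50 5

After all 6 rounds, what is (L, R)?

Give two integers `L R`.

Round 1 (k=35): L=2 R=81
Round 2 (k=48): L=81 R=53
Round 3 (k=5): L=53 R=65
Round 4 (k=26): L=65 R=148
Round 5 (k=50): L=148 R=174
Round 6 (k=5): L=174 R=249

Answer: 174 249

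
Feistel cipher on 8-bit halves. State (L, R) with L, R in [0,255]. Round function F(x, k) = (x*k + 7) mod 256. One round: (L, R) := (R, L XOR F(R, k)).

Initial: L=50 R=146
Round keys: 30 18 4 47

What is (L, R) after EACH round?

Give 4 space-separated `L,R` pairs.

Answer: 146,17 17,171 171,162 162,110

Derivation:
Round 1 (k=30): L=146 R=17
Round 2 (k=18): L=17 R=171
Round 3 (k=4): L=171 R=162
Round 4 (k=47): L=162 R=110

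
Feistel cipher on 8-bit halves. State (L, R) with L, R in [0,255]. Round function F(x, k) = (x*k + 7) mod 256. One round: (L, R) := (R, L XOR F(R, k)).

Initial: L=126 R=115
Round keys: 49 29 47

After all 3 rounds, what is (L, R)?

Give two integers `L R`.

Round 1 (k=49): L=115 R=116
Round 2 (k=29): L=116 R=88
Round 3 (k=47): L=88 R=91

Answer: 88 91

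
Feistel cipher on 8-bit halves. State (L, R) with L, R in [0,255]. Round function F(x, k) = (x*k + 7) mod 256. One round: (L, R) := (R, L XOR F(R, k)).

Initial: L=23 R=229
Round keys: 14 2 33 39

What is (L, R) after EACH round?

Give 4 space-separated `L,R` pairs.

Round 1 (k=14): L=229 R=154
Round 2 (k=2): L=154 R=222
Round 3 (k=33): L=222 R=63
Round 4 (k=39): L=63 R=126

Answer: 229,154 154,222 222,63 63,126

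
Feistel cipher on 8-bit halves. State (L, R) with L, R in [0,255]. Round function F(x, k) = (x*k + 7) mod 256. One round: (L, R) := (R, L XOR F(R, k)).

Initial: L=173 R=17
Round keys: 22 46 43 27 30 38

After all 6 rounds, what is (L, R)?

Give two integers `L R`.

Round 1 (k=22): L=17 R=208
Round 2 (k=46): L=208 R=118
Round 3 (k=43): L=118 R=9
Round 4 (k=27): L=9 R=140
Round 5 (k=30): L=140 R=102
Round 6 (k=38): L=102 R=167

Answer: 102 167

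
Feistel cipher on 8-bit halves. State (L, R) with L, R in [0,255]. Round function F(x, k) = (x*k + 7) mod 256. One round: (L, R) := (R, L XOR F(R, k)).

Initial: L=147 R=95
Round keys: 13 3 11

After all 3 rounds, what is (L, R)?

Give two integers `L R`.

Answer: 189 111

Derivation:
Round 1 (k=13): L=95 R=73
Round 2 (k=3): L=73 R=189
Round 3 (k=11): L=189 R=111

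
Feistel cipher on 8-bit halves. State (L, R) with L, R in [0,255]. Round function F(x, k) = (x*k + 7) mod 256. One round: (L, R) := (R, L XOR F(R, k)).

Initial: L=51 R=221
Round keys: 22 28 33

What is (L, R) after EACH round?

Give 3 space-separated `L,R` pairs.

Answer: 221,54 54,50 50,79

Derivation:
Round 1 (k=22): L=221 R=54
Round 2 (k=28): L=54 R=50
Round 3 (k=33): L=50 R=79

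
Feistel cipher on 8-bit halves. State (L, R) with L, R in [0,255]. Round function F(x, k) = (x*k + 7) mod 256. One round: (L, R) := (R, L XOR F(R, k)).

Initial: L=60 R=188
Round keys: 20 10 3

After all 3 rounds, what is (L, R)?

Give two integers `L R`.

Round 1 (k=20): L=188 R=139
Round 2 (k=10): L=139 R=201
Round 3 (k=3): L=201 R=233

Answer: 201 233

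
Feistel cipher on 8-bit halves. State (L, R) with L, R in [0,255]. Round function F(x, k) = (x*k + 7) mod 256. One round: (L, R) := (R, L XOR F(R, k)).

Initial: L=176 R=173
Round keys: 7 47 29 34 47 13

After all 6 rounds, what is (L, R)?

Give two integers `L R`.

Round 1 (k=7): L=173 R=114
Round 2 (k=47): L=114 R=88
Round 3 (k=29): L=88 R=141
Round 4 (k=34): L=141 R=153
Round 5 (k=47): L=153 R=147
Round 6 (k=13): L=147 R=231

Answer: 147 231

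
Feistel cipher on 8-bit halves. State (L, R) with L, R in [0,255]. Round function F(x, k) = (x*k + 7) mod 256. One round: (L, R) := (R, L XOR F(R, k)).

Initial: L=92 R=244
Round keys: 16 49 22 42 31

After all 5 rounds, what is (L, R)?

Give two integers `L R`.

Round 1 (k=16): L=244 R=27
Round 2 (k=49): L=27 R=198
Round 3 (k=22): L=198 R=16
Round 4 (k=42): L=16 R=97
Round 5 (k=31): L=97 R=214

Answer: 97 214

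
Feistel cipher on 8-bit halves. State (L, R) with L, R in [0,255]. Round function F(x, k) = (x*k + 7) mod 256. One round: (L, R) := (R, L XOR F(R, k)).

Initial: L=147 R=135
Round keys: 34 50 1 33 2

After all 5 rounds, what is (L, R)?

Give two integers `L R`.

Round 1 (k=34): L=135 R=102
Round 2 (k=50): L=102 R=116
Round 3 (k=1): L=116 R=29
Round 4 (k=33): L=29 R=176
Round 5 (k=2): L=176 R=122

Answer: 176 122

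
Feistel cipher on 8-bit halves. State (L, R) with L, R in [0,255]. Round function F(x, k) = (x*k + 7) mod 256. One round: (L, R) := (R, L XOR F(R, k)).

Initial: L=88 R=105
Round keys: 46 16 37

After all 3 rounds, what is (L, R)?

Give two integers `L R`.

Answer: 190 192

Derivation:
Round 1 (k=46): L=105 R=189
Round 2 (k=16): L=189 R=190
Round 3 (k=37): L=190 R=192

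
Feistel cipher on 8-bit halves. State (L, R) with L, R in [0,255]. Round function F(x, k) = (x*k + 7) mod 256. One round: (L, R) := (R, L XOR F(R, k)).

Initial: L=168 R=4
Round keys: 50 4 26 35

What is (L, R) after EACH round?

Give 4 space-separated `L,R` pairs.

Round 1 (k=50): L=4 R=103
Round 2 (k=4): L=103 R=167
Round 3 (k=26): L=167 R=154
Round 4 (k=35): L=154 R=178

Answer: 4,103 103,167 167,154 154,178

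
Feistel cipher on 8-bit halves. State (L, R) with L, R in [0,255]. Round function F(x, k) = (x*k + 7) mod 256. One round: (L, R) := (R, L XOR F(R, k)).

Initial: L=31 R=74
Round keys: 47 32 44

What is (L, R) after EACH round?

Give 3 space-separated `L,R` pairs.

Answer: 74,130 130,13 13,193

Derivation:
Round 1 (k=47): L=74 R=130
Round 2 (k=32): L=130 R=13
Round 3 (k=44): L=13 R=193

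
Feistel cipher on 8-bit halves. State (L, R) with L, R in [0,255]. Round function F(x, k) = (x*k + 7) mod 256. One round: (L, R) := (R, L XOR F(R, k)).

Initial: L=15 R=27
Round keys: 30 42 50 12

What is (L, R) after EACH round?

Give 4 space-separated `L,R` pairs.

Answer: 27,62 62,40 40,233 233,219

Derivation:
Round 1 (k=30): L=27 R=62
Round 2 (k=42): L=62 R=40
Round 3 (k=50): L=40 R=233
Round 4 (k=12): L=233 R=219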